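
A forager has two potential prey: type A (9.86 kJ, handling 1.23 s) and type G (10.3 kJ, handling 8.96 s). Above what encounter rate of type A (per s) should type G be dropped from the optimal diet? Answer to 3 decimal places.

0.136 per s

At the threshold, the rate on type A alone equals the profitability of type G: λ·9.86/(1 + λ·1.23) = 10.3/8.96 = 1.15.
Rearranging, λ(9.86 − 1.15×1.23) = 1.15, so λ = 1.15/8.446 = 0.1361 per s.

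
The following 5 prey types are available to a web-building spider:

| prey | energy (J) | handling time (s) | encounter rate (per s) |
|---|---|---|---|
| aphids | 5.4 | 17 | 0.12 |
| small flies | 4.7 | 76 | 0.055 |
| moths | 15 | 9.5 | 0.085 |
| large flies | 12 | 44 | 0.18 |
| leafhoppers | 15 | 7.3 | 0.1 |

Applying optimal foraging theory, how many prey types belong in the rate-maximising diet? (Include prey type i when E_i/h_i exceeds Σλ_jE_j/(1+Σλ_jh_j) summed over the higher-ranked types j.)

2

Profitabilities (E/h, J/s): leafhoppers 2.05, moths 1.58, aphids 0.318, large flies 0.273, small flies 0.0618. Add prey in this order while the next type's profitability exceeds the intake rate on those already taken.
Rate on top 1: 0.8671. moths: 1.58 > 0.8671 → include.
Rate on top 2: 1.094. aphids: 0.318 < 1.094 → exclude; stop.
Optimal diet: leafhoppers, moths — 2 of 5 types.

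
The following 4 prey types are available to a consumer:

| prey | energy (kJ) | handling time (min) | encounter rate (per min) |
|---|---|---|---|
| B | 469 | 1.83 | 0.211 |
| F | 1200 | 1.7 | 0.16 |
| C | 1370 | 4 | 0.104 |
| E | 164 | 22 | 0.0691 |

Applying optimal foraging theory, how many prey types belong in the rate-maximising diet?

E/h in descending order: F 706, C 342, B 256, E 7.45 kJ/min. The optimal diet is the largest prefix of this list for which every included type satisfies E_i/h_i > R on the types above it.
Rate on top 1: 150.9. C: 342 > 150.9 → include.
Rate on top 2: 198.2. B: 256 > 198.2 → include.
Rate on top 3: 209. E: 7.45 < 209 → exclude; stop.
Optimal diet: F, C, B — 3 of 4 types.

3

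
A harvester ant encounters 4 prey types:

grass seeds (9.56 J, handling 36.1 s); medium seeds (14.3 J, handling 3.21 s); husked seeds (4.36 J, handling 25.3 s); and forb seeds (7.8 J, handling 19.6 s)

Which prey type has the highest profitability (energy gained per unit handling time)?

medium seeds

In descending order of E/h:
medium seeds: 14.3/3.21 = 4.45 J/s
forb seeds: 7.8/19.6 = 0.398 J/s
grass seeds: 9.56/36.1 = 0.265 J/s
husked seeds: 4.36/25.3 = 0.172 J/s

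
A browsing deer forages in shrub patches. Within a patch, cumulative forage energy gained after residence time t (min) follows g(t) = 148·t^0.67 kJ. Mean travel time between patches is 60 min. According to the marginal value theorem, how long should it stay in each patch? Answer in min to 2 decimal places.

By the marginal value theorem, leave when the instantaneous gain rate g'(t) equals the habitat-wide average g(t)/(T + t).
g'(t) = 0.67·148·t^-0.33. Setting 0.67·148·t^-0.33 = 148·t^0.67/(60+t) gives 0.67(60+t) = t, so 0.33·t = 0.67×60.
t* = 0.67×60/0.33 = 121.8 min.

121.82 min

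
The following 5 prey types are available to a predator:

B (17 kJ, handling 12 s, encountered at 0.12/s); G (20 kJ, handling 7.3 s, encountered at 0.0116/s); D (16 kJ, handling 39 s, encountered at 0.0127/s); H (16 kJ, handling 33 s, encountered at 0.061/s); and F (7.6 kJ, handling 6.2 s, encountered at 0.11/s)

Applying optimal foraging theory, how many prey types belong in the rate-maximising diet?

3

Rank by E/h (kJ/s): G 2.74, B 1.42, F 1.23, H 0.485, D 0.41. Include each in turn until the next type's E/h falls below the running intake rate.
Rate on top 1: 0.2139. B: 1.42 > 0.2139 → include.
Rate on top 2: 0.8999. F: 1.23 > 0.8999 → include.
Rate on top 3: 0.9692. H: 0.485 < 0.9692 → exclude; stop.
Optimal diet: G, B, F — 3 of 5 types.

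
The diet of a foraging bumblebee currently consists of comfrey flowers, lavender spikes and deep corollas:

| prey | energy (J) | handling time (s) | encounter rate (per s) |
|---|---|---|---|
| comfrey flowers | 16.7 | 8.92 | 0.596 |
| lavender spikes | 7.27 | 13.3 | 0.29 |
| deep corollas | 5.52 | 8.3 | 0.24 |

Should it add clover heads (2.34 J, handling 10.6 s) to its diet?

On comfrey flowers, lavender spikes and deep corollas alone, R = ΣλE/(1+Σλh) = 13.39/12.17 = 1.1 J/s.
clover heads: E/h = 2.34/10.6 = 0.2208 J/s.
0.2208 < 1.1, so adding clover heads would lower the average — exclude it.

No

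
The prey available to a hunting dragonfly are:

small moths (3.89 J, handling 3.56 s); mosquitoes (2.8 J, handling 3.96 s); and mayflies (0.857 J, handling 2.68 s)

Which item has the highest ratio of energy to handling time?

Profitability E/h (J/s): small moths = 3.89/3.56 = 1.09, mosquitoes = 2.8/3.96 = 0.707, mayflies = 0.857/2.68 = 0.32.
Ranked: small moths > mosquitoes > mayflies.

small moths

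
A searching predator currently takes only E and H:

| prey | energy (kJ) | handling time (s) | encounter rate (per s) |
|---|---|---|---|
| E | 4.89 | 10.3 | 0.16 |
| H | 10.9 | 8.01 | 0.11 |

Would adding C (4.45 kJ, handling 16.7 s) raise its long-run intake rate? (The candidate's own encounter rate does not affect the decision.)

No

Intake rate on the current diet: R = (0.16×4.89 + 0.11×10.9) / (1 + 0.16×10.3 + 0.11×8.01) = 1.981/3.529 = 0.5614 kJ/s.
C: E/h = 4.45/16.7 = 0.2665 kJ/s.
0.2665 < 0.5614, so adding C would lower the average — exclude it.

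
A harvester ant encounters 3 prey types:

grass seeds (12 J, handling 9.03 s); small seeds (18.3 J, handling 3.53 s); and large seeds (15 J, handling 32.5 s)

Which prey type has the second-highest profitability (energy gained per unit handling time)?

In descending order of E/h:
small seeds: 18.3/3.53 = 5.18 J/s
grass seeds: 12/9.03 = 1.33 J/s
large seeds: 15/32.5 = 0.462 J/s

grass seeds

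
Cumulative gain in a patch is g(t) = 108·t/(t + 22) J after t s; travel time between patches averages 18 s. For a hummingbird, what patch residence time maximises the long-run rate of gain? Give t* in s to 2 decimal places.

By the marginal value theorem, leave when the instantaneous gain rate g'(t) equals the habitat-wide average g(t)/(T + t).
g'(t) = 108·22/(t + 22)². Setting 108·22/(t+22)² = 108t/[(t+22)(18+t)] gives 22(18+t) = t(t+22), so t² = 22×18 = 396.
t* = √396 = 19.9 s.

19.90 s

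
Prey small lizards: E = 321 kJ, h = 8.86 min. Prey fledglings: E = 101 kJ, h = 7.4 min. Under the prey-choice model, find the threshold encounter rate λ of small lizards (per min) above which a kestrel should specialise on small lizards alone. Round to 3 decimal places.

0.068 per min

Drop fledglings once their profitability E₂/h₂ falls below the rate achievable on small lizards alone: E₂/h₂ = λE₁/(1 + λh₁).
Solve for λ: λE₁h₂ = E₂(1 + λh₁) → λ(E₁h₂ − E₂h₁) = E₂ → λ = E₂/(E₁h₂ − E₂h₁).
λ = 101/(321×7.4 − 101×8.86) = 101/1481 = 0.06822 per min.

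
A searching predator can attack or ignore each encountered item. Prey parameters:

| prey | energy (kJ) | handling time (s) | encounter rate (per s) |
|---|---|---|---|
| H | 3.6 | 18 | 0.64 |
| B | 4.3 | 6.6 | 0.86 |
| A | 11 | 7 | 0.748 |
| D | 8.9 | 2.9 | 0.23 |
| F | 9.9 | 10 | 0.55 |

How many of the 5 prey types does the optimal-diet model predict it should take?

Rank by E/h (kJ/s): D 3.07, A 1.57, F 0.99, B 0.652, H 0.2. Include each in turn until the next type's E/h falls below the running intake rate.
Rate on top 1: 1.228. A: 1.57 > 1.228 → include.
Rate on top 2: 1.488. F: 0.99 < 1.488 → exclude; stop.
Optimal diet: D, A — 2 of 5 types.

2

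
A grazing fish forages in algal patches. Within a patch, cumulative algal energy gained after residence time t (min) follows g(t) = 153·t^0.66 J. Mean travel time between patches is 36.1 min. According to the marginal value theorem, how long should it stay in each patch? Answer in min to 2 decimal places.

70.08 min

Maximise g(t)/(T+t): set derivative to zero → g'(t)(T+t) = g(t).
g'(t) = 0.66·153·t^-0.34. Setting 0.66·153·t^-0.34 = 153·t^0.66/(36.1+t) gives 0.66(36.1+t) = t, so 0.34·t = 0.66×36.1.
t* = 0.66×36.1/0.34 = 70.08 min.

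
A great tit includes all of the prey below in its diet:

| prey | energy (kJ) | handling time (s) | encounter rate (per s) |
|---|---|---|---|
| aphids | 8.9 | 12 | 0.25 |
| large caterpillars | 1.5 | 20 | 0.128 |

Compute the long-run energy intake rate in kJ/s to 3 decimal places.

R = (0.25×8.9 + 0.128×1.5) / (1 + 0.25×12 + 0.128×20) = 2.417/6.56 = 0.3684 kJ/s.

0.368 kJ/s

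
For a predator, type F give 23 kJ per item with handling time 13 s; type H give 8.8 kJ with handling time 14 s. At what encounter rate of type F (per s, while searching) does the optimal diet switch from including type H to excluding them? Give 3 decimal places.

0.042 per s

The zero-one rule: include type H iff E₂/h₂ > λE₁/(1+λh₁). Equality gives the switch point.
λE₁h₂ = E₂ + λE₂h₁ ⇒ λ = E₂/(E₁h₂ − E₂h₁) = 8.8/(322 − 114.4) = 0.04239 per s.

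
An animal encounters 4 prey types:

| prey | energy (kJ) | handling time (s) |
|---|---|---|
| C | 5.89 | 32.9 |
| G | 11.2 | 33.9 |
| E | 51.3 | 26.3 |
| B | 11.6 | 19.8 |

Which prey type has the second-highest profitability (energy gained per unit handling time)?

B

In descending order of E/h:
E: 51.3/26.3 = 1.95 kJ/s
B: 11.6/19.8 = 0.586 kJ/s
G: 11.2/33.9 = 0.33 kJ/s
C: 5.89/32.9 = 0.179 kJ/s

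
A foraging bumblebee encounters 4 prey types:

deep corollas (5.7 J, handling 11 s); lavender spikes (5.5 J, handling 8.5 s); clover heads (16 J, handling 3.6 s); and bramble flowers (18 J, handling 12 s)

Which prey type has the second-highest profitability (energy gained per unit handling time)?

In descending order of E/h:
clover heads: 16/3.6 = 4.44 J/s
bramble flowers: 18/12 = 1.5 J/s
lavender spikes: 5.5/8.5 = 0.647 J/s
deep corollas: 5.7/11 = 0.518 J/s

bramble flowers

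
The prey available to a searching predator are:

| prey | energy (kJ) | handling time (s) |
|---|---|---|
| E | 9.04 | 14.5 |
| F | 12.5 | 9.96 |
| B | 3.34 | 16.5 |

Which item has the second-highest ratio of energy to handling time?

E

In descending order of E/h:
F: 12.5/9.96 = 1.26 kJ/s
E: 9.04/14.5 = 0.623 kJ/s
B: 3.34/16.5 = 0.202 kJ/s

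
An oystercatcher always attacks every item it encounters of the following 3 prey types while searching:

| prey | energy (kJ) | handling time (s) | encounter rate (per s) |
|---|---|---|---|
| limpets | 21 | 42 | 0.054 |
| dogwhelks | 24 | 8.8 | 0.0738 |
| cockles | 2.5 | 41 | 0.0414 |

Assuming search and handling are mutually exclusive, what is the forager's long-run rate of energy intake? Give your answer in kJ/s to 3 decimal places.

Energy encountered per unit search time: 0.054×21 + 0.0738×24 + 0.0414×2.5 = 3.009 kJ/s.
Handling time per unit search time: 0.054×42 + 0.0738×8.8 + 0.0414×41 = 4.615.
Rate = 3.009/(1 + 4.615) = 0.5358 kJ/s.

0.536 kJ/s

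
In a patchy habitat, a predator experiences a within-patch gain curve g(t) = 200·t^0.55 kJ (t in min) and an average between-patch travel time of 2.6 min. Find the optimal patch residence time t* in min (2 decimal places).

3.18 min

Optimal t* satisfies g'(t*) = g(t*)/(T + t*).
g'(t) = 0.55·200·t^-0.45. Setting 0.55·200·t^-0.45 = 200·t^0.55/(2.6+t) gives 0.55(2.6+t) = t, so 0.45·t = 0.55×2.6.
t* = 0.55×2.6/0.45 = 3.178 min.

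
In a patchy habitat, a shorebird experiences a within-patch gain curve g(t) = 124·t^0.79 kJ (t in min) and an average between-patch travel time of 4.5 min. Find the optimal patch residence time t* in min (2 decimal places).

16.93 min

Optimal t* satisfies g'(t*) = g(t*)/(T + t*).
g'(t) = 0.79·124·t^-0.21. Setting 0.79·124·t^-0.21 = 124·t^0.79/(4.5+t) gives 0.79(4.5+t) = t, so 0.21·t = 0.79×4.5.
t* = 0.79×4.5/0.21 = 16.93 min.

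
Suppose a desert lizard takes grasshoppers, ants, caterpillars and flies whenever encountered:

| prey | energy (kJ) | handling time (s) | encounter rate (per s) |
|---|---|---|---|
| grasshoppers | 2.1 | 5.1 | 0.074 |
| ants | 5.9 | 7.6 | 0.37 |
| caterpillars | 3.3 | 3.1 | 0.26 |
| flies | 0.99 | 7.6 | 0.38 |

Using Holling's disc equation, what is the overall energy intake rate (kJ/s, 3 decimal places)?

0.453 kJ/s

R = (0.074×2.1 + 0.37×5.9 + 0.26×3.3 + 0.38×0.99) / (1 + 0.074×5.1 + 0.37×7.6 + 0.26×3.1 + 0.38×7.6) = 3.573/7.883 = 0.4532 kJ/s.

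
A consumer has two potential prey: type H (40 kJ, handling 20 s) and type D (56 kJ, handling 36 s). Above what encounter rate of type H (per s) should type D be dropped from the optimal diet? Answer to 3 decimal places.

0.175 per s

At the threshold, the rate on type H alone equals the profitability of type D: λ·40/(1 + λ·20) = 56/36 = 1.556.
Rearranging, λ(40 − 1.556×20) = 1.556, so λ = 1.556/8.889 = 0.175 per s.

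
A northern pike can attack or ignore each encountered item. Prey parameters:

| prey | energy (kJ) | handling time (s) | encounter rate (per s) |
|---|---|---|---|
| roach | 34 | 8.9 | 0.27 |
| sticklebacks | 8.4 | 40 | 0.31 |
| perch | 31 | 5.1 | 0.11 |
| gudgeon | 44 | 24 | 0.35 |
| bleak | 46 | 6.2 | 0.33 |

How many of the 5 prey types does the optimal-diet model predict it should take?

2

E/h in descending order: bleak 7.42, perch 6.08, roach 3.82, gudgeon 1.83, sticklebacks 0.21 kJ/s. The optimal diet is the largest prefix of this list for which every included type satisfies E_i/h_i > R on the types above it.
Rate on top 1: 4.984. perch: 6.08 > 4.984 → include.
Rate on top 2: 5.154. roach: 3.82 < 5.154 → exclude; stop.
Optimal diet: bleak, perch — 2 of 5 types.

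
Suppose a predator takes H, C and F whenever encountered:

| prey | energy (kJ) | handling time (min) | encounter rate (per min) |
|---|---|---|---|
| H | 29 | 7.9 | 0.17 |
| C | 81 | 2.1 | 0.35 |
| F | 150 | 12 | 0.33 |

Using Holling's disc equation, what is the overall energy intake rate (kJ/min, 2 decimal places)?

11.76 kJ/min

R = Σλ_iE_i / (1 + Σλ_ih_i)
Numerator: 0.17×29 + 0.35×81 + 0.33×150 = 82.78
Denominator: 1 + 0.17×7.9 + 0.35×2.1 + 0.33×12 = 7.038
R = 82.78/7.038 = 11.76 kJ/min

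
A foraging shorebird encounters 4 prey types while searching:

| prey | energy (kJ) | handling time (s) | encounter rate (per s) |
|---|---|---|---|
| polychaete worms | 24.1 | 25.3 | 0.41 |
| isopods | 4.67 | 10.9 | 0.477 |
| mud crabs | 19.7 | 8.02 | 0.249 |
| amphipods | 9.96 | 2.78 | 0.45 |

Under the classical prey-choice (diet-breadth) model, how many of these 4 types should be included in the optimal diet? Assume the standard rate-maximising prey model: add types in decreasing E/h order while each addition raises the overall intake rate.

Rank by E/h (kJ/s): amphipods 3.58, mud crabs 2.46, polychaete worms 0.953, isopods 0.428. Include each in turn until the next type's E/h falls below the running intake rate.
Rate on top 1: 1.991. mud crabs: 2.46 > 1.991 → include.
Rate on top 2: 2.21. polychaete worms: 0.953 < 2.21 → exclude; stop.
Optimal diet: amphipods, mud crabs — 2 of 4 types.

2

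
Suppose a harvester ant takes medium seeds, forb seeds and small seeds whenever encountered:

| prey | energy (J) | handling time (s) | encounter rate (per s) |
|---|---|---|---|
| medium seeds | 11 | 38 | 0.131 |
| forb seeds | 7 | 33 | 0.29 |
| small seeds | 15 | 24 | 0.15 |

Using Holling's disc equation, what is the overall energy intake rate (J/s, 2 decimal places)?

R = Σλ_iE_i / (1 + Σλ_ih_i)
Numerator: 0.131×11 + 0.29×7 + 0.15×15 = 5.721
Denominator: 1 + 0.131×38 + 0.29×33 + 0.15×24 = 19.15
R = 5.721/19.15 = 0.2988 J/s

0.30 J/s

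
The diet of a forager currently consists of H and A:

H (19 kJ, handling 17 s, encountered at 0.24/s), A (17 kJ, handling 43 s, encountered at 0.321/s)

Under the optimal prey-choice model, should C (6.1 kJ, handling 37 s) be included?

No

Current rate: (0.24×19 + 0.321×17)/(1 + 0.24×17 + 0.321×43) = 0.5305 kJ/s.
Profitability of C: 6.1/37 = 0.1649 kJ/s.
Since 0.1649 < R, time spent handling C is better spent searching.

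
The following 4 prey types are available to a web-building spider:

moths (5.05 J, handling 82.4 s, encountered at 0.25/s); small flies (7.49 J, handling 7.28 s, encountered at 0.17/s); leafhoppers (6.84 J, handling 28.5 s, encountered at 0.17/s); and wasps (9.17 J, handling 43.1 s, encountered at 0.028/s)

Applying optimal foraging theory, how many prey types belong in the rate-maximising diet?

Profitabilities (E/h, J/s): small flies 1.03, leafhoppers 0.24, wasps 0.213, moths 0.0613. Add prey in this order while the next type's profitability exceeds the intake rate on those already taken.
Rate on top 1: 0.569. leafhoppers: 0.24 < 0.569 → exclude; stop.
Optimal diet: small flies — 1 of 4 types.

1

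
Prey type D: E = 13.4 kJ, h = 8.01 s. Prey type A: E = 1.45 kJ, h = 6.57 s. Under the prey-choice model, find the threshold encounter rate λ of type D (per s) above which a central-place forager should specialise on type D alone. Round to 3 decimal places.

At the threshold, the rate on type D alone equals the profitability of type A: λ·13.4/(1 + λ·8.01) = 1.45/6.57 = 0.2207.
Rearranging, λ(13.4 − 0.2207×8.01) = 0.2207, so λ = 0.2207/11.63 = 0.01897 per s.

0.019 per s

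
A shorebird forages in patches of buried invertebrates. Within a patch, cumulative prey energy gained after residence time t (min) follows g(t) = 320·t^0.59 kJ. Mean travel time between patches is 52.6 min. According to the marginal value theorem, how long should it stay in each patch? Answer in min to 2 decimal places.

By the marginal value theorem, leave when the instantaneous gain rate g'(t) equals the habitat-wide average g(t)/(T + t).
g'(t) = 0.59·320·t^-0.41. Setting 0.59·320·t^-0.41 = 320·t^0.59/(52.6+t) gives 0.59(52.6+t) = t, so 0.41·t = 0.59×52.6.
t* = 0.59×52.6/0.41 = 75.69 min.

75.69 min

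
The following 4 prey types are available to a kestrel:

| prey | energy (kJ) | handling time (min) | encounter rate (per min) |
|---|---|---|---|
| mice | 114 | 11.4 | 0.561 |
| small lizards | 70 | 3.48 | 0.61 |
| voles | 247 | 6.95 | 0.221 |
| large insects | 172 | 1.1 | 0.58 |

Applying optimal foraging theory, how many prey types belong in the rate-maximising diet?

1

Profitabilities (E/h, kJ/min): large insects 156, voles 35.5, small lizards 20.1, mice 10. Add prey in this order while the next type's profitability exceeds the intake rate on those already taken.
Rate on top 1: 60.9. voles: 35.5 < 60.9 → exclude; stop.
Optimal diet: large insects — 1 of 4 types.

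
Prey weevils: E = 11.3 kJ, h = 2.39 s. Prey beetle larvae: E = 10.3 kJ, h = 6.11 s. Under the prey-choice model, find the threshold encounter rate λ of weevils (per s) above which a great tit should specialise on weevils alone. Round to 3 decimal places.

0.232 per s

The zero-one rule: include beetle larvae iff E₂/h₂ > λE₁/(1+λh₁). Equality gives the switch point.
λE₁h₂ = E₂ + λE₂h₁ ⇒ λ = E₂/(E₁h₂ − E₂h₁) = 10.3/(69.04 − 24.62) = 0.2318 per s.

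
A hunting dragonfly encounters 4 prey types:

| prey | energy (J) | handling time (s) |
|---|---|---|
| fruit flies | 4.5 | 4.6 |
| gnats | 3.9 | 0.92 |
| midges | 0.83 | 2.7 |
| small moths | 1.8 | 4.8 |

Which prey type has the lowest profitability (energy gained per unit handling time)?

In descending order of E/h:
gnats: 3.9/0.92 = 4.24 J/s
fruit flies: 4.5/4.6 = 0.978 J/s
small moths: 1.8/4.8 = 0.375 J/s
midges: 0.83/2.7 = 0.307 J/s

midges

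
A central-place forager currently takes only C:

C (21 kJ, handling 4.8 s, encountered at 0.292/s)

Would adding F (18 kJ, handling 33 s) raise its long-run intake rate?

On C alone, R = ΣλE/(1+Σλh) = 6.132/2.402 = 2.553 kJ/s.
F: E/h = 18/33 = 0.5455 kJ/s.
0.5455 < 2.553, so adding F would lower the average — exclude it.

No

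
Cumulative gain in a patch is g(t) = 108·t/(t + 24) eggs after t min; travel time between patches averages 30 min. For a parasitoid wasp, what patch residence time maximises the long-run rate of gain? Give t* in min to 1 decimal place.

26.8 min

By the marginal value theorem, leave when the instantaneous gain rate g'(t) equals the habitat-wide average g(t)/(T + t).
g'(t) = 108·24/(t + 24)². Setting 108·24/(t+24)² = 108t/[(t+24)(30+t)] gives 24(30+t) = t(t+24), so t² = 24×30 = 720.
t* = √720 = 26.83 min.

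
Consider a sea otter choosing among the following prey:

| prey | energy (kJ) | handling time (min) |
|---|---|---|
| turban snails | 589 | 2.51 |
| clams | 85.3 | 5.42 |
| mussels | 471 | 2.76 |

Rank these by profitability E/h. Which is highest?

turban snails

In descending order of E/h:
turban snails: 589/2.51 = 235 kJ/min
mussels: 471/2.76 = 171 kJ/min
clams: 85.3/5.42 = 15.7 kJ/min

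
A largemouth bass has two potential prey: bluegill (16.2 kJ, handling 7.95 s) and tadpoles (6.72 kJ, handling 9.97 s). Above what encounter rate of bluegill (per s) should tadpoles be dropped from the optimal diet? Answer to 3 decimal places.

0.062 per s

At the threshold, the rate on bluegill alone equals the profitability of tadpoles: λ·16.2/(1 + λ·7.95) = 6.72/9.97 = 0.674.
Rearranging, λ(16.2 − 0.674×7.95) = 0.674, so λ = 0.674/10.84 = 0.06217 per s.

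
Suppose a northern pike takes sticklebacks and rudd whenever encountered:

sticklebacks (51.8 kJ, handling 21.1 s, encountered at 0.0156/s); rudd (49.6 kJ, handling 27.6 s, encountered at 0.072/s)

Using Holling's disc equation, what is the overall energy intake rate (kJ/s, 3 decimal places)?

R = Σλ_iE_i / (1 + Σλ_ih_i)
Numerator: 0.0156×51.8 + 0.072×49.6 = 4.379
Denominator: 1 + 0.0156×21.1 + 0.072×27.6 = 3.316
R = 4.379/3.316 = 1.321 kJ/s

1.321 kJ/s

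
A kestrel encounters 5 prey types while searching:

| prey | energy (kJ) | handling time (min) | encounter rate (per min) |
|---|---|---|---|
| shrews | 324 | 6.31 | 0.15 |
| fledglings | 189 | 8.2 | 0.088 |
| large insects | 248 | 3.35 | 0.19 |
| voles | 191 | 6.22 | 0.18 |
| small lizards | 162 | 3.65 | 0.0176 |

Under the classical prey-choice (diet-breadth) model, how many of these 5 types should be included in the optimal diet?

Profitabilities (E/h, kJ/min): large insects 74, shrews 51.3, small lizards 44.4, voles 30.7, fledglings 23. Add prey in this order while the next type's profitability exceeds the intake rate on those already taken.
Rate on top 1: 28.79. shrews: 51.3 > 28.79 → include.
Rate on top 2: 37.06. small lizards: 44.4 > 37.06 → include.
Rate on top 3: 37.24. voles: 30.7 < 37.24 → exclude; stop.
Optimal diet: large insects, shrews, small lizards — 3 of 5 types.

3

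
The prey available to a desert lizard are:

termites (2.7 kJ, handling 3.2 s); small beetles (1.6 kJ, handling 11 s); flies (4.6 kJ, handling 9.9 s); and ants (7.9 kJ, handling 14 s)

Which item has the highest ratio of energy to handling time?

termites

Profitability E/h (kJ/s): termites = 2.7/3.2 = 0.844, small beetles = 1.6/11 = 0.145, flies = 4.6/9.9 = 0.465, ants = 7.9/14 = 0.564.
Ranked: termites > ants > flies > small beetles.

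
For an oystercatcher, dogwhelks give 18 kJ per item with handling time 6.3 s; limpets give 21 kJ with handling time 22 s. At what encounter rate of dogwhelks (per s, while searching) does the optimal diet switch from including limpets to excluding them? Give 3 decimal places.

At the threshold, the rate on dogwhelks alone equals the profitability of limpets: λ·18/(1 + λ·6.3) = 21/22 = 0.9545.
Rearranging, λ(18 − 0.9545×6.3) = 0.9545, so λ = 0.9545/11.99 = 0.07964 per s.

0.080 per s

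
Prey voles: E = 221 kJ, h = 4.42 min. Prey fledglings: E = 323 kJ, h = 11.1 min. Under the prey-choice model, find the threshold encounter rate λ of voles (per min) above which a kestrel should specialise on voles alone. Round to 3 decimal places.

The zero-one rule: include fledglings iff E₂/h₂ > λE₁/(1+λh₁). Equality gives the switch point.
λE₁h₂ = E₂ + λE₂h₁ ⇒ λ = E₂/(E₁h₂ − E₂h₁) = 323/(2453 − 1428) = 0.315 per min.

0.315 per min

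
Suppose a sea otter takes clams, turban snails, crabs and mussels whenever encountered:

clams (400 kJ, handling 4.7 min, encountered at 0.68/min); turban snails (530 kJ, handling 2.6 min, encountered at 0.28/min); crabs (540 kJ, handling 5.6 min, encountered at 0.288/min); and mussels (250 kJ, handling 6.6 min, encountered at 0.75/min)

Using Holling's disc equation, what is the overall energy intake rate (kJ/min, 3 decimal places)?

R = (0.68×400 + 0.28×530 + 0.288×540 + 0.75×250) / (1 + 0.68×4.7 + 0.28×2.6 + 0.288×5.6 + 0.75×6.6) = 763.4/11.49 = 66.46 kJ/min.

66.461 kJ/min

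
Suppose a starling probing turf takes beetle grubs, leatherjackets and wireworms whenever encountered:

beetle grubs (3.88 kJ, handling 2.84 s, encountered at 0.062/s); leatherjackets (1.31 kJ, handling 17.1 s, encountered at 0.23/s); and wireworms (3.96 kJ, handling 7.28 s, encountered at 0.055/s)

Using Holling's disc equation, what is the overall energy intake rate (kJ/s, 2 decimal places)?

0.14 kJ/s

R = Σλ_iE_i / (1 + Σλ_ih_i)
Numerator: 0.062×3.88 + 0.23×1.31 + 0.055×3.96 = 0.7597
Denominator: 1 + 0.062×2.84 + 0.23×17.1 + 0.055×7.28 = 5.509
R = 0.7597/5.509 = 0.1379 kJ/s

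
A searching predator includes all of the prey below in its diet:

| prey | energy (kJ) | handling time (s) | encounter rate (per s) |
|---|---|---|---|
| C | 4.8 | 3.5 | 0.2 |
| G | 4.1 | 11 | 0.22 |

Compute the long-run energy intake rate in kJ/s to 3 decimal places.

0.452 kJ/s

R = (0.2×4.8 + 0.22×4.1) / (1 + 0.2×3.5 + 0.22×11) = 1.862/4.12 = 0.4519 kJ/s.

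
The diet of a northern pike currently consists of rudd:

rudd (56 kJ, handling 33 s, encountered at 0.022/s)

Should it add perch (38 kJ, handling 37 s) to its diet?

Yes

Intake rate on the current diet: R = (0.022×56) / (1 + 0.022×33) = 1.232/1.726 = 0.7138 kJ/s.
Profitability of perch: 38/37 = 1.027 kJ/s.
Since 1.027 > R, including perch increases the long-run rate.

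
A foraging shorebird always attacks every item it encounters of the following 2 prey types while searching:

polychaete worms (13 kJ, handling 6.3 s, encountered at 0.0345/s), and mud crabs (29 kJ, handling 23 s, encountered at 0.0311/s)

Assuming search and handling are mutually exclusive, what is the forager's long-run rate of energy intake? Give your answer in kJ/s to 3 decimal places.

0.699 kJ/s

R = Σλ_iE_i / (1 + Σλ_ih_i)
Numerator: 0.0345×13 + 0.0311×29 = 1.35
Denominator: 1 + 0.0345×6.3 + 0.0311×23 = 1.933
R = 1.35/1.933 = 0.6987 kJ/s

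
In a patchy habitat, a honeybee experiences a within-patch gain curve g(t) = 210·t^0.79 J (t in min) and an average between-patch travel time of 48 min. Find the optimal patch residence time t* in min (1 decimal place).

By the marginal value theorem, leave when the instantaneous gain rate g'(t) equals the habitat-wide average g(t)/(T + t).
g'(t) = 0.79·210·t^-0.21. Setting 0.79·210·t^-0.21 = 210·t^0.79/(48+t) gives 0.79(48+t) = t, so 0.21·t = 0.79×48.
t* = 0.79×48/0.21 = 180.6 min.

180.6 min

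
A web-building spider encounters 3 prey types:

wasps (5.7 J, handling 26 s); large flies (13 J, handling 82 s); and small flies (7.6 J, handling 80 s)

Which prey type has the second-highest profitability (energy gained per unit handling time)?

large flies

Profitability E/h (J/s): wasps = 5.7/26 = 0.219, large flies = 13/82 = 0.159, small flies = 7.6/80 = 0.095.
Ranked: wasps > large flies > small flies.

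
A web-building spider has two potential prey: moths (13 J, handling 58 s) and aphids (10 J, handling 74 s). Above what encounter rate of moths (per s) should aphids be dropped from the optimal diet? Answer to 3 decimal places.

The zero-one rule: include aphids iff E₂/h₂ > λE₁/(1+λh₁). Equality gives the switch point.
λE₁h₂ = E₂ + λE₂h₁ ⇒ λ = E₂/(E₁h₂ − E₂h₁) = 10/(962 − 580) = 0.02618 per s.

0.026 per s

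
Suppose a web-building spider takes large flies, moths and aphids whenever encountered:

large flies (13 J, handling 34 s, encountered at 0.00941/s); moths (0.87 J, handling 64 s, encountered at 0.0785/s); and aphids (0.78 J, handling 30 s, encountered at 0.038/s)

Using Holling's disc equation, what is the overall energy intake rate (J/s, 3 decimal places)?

0.029 J/s

Energy encountered per unit search time: 0.00941×13 + 0.0785×0.87 + 0.038×0.78 = 0.2203 J/s.
Handling time per unit search time: 0.00941×34 + 0.0785×64 + 0.038×30 = 6.484.
Rate = 0.2203/(1 + 6.484) = 0.02943 J/s.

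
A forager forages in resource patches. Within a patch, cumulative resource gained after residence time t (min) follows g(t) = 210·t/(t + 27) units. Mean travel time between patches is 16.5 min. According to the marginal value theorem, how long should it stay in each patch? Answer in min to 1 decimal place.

Optimal t* satisfies g'(t*) = g(t*)/(T + t*).
g'(t) = 210·27/(t + 27)². Setting 210·27/(t+27)² = 210t/[(t+27)(16.5+t)] gives 27(16.5+t) = t(t+27), so t² = 27×16.5 = 445.5.
t* = √445.5 = 21.11 min.

21.1 min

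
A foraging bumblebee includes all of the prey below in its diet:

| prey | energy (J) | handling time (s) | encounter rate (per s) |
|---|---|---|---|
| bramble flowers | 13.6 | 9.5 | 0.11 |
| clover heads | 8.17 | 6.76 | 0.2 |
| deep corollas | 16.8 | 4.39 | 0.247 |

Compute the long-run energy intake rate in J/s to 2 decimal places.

1.62 J/s

R = Σλ_iE_i / (1 + Σλ_ih_i)
Numerator: 0.11×13.6 + 0.2×8.17 + 0.247×16.8 = 7.28
Denominator: 1 + 0.11×9.5 + 0.2×6.76 + 0.247×4.39 = 4.481
R = 7.28/4.481 = 1.624 J/s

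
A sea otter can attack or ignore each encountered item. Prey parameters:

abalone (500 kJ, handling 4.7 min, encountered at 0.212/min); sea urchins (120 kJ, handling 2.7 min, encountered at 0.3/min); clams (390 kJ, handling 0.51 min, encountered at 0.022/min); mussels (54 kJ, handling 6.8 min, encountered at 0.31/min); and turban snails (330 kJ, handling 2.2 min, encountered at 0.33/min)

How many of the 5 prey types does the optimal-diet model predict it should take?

E/h in descending order: clams 765, turban snails 150, abalone 106, sea urchins 44.4, mussels 7.94 kJ/min. The optimal diet is the largest prefix of this list for which every included type satisfies E_i/h_i > R on the types above it.
Rate on top 1: 8.485. turban snails: 150 > 8.485 → include.
Rate on top 2: 67.63. abalone: 106 > 67.63 → include.
Rate on top 3: 81.75. sea urchins: 44.4 < 81.75 → exclude; stop.
Optimal diet: clams, turban snails, abalone — 3 of 5 types.

3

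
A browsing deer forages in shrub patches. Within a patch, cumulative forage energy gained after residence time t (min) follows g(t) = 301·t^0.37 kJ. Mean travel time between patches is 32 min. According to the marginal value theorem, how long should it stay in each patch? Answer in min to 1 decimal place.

Optimal t* satisfies g'(t*) = g(t*)/(T + t*).
g'(t) = 0.37·301·t^-0.63. Setting 0.37·301·t^-0.63 = 301·t^0.37/(32+t) gives 0.37(32+t) = t, so 0.63·t = 0.37×32.
t* = 0.37×32/0.63 = 18.79 min.

18.8 min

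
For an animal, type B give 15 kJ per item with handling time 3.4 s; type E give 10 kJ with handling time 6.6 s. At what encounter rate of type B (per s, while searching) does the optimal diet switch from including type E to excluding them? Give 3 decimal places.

0.154 per s

At the threshold, the rate on type B alone equals the profitability of type E: λ·15/(1 + λ·3.4) = 10/6.6 = 1.515.
Rearranging, λ(15 − 1.515×3.4) = 1.515, so λ = 1.515/9.848 = 0.1538 per s.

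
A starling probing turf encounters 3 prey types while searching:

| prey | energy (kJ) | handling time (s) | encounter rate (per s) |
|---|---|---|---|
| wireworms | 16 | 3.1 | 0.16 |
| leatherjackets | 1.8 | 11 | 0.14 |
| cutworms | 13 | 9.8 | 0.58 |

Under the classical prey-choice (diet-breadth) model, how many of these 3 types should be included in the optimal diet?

Profitabilities (E/h, kJ/s): wireworms 5.16, cutworms 1.33, leatherjackets 0.164. Add prey in this order while the next type's profitability exceeds the intake rate on those already taken.
Rate on top 1: 1.711. cutworms: 1.33 < 1.711 → exclude; stop.
Optimal diet: wireworms — 1 of 3 types.

1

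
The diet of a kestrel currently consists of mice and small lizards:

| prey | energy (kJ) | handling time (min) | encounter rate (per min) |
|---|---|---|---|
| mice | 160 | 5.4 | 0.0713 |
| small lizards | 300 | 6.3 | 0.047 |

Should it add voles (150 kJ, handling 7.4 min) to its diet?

On mice and small lizards alone, R = ΣλE/(1+Σλh) = 25.51/1.681 = 15.17 kJ/min.
voles: E/h = 150/7.4 = 20.27 kJ/min.
20.27 > 15.17, so adding voles raises the average — include it.

Yes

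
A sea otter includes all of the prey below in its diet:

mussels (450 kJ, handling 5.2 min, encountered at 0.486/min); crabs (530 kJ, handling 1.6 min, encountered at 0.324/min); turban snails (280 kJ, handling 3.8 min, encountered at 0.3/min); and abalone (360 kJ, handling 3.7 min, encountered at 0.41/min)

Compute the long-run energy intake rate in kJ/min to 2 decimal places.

Energy encountered per unit search time: 0.486×450 + 0.324×530 + 0.3×280 + 0.41×360 = 622 kJ/min.
Handling time per unit search time: 0.486×5.2 + 0.324×1.6 + 0.3×3.8 + 0.41×3.7 = 5.703.
Rate = 622/(1 + 5.703) = 92.8 kJ/min.

92.80 kJ/min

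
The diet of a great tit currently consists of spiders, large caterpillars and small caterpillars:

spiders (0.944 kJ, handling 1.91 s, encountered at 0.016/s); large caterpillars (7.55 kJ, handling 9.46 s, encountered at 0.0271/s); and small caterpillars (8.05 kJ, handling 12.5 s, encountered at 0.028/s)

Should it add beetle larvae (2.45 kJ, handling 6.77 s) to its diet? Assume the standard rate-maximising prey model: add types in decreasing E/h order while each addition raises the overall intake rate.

Intake rate on the current diet: R = (0.016×0.944 + 0.0271×7.55 + 0.028×8.05) / (1 + 0.016×1.91 + 0.0271×9.46 + 0.028×12.5) = 0.4451/1.637 = 0.2719 kJ/s.
Profitability of beetle larvae: 2.45/6.77 = 0.3619 kJ/s.
0.3619 > 0.2719, so adding beetle larvae raises the average — include it.

Yes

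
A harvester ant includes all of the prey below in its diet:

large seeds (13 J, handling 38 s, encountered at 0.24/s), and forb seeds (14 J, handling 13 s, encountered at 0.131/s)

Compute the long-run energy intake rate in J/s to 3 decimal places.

R = (0.24×13 + 0.131×14) / (1 + 0.24×38 + 0.131×13) = 4.954/11.82 = 0.419 J/s.

0.419 J/s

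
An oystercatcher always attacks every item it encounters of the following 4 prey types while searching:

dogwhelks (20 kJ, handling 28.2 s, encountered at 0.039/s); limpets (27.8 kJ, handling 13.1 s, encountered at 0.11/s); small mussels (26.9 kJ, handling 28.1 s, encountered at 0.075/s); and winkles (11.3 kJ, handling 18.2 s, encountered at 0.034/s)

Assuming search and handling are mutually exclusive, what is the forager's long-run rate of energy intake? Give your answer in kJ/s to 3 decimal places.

0.996 kJ/s

R = (0.039×20 + 0.11×27.8 + 0.075×26.9 + 0.034×11.3) / (1 + 0.039×28.2 + 0.11×13.1 + 0.075×28.1 + 0.034×18.2) = 6.24/6.267 = 0.9956 kJ/s.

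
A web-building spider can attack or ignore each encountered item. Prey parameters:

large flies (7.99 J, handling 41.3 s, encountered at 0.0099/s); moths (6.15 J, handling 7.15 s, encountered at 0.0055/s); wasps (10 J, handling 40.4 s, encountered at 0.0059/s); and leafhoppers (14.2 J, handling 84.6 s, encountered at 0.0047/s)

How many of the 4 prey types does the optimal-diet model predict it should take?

Profitabilities (E/h, J/s): moths 0.86, wasps 0.248, large flies 0.193, leafhoppers 0.168. Add prey in this order while the next type's profitability exceeds the intake rate on those already taken.
Rate on top 1: 0.03255. wasps: 0.248 > 0.03255 → include.
Rate on top 2: 0.07265. large flies: 0.193 > 0.07265 → include.
Rate on top 3: 0.1019. leafhoppers: 0.168 > 0.1019 → include.
Optimal diet: moths, wasps, large flies, leafhoppers — 4 of 4 types.

4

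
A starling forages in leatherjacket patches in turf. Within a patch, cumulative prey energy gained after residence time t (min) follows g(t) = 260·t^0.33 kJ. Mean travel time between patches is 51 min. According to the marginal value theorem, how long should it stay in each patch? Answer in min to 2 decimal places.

25.12 min

Maximise g(t)/(T+t): set derivative to zero → g'(t)(T+t) = g(t).
g'(t) = 0.33·260·t^-0.67. Setting 0.33·260·t^-0.67 = 260·t^0.33/(51+t) gives 0.33(51+t) = t, so 0.67·t = 0.33×51.
t* = 0.33×51/0.67 = 25.12 min.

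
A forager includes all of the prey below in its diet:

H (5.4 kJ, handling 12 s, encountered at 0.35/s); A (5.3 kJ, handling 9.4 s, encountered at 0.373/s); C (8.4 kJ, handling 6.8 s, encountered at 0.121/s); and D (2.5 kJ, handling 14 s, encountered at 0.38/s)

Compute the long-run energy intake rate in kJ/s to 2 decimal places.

0.39 kJ/s

Energy encountered per unit search time: 0.35×5.4 + 0.373×5.3 + 0.121×8.4 + 0.38×2.5 = 5.833 kJ/s.
Handling time per unit search time: 0.35×12 + 0.373×9.4 + 0.121×6.8 + 0.38×14 = 13.85.
Rate = 5.833/(1 + 13.85) = 0.3928 kJ/s.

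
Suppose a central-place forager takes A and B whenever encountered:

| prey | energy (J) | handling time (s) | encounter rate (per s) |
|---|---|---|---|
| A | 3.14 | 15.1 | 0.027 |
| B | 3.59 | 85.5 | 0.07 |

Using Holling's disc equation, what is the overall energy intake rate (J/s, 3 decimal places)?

R = (0.027×3.14 + 0.07×3.59) / (1 + 0.027×15.1 + 0.07×85.5) = 0.3361/7.393 = 0.04546 J/s.

0.045 J/s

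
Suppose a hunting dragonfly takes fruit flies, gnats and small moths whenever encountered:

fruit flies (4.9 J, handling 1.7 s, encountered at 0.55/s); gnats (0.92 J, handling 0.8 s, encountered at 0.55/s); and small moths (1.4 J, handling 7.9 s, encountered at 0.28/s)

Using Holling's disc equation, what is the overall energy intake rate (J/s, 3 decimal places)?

0.783 J/s

Energy encountered per unit search time: 0.55×4.9 + 0.55×0.92 + 0.28×1.4 = 3.593 J/s.
Handling time per unit search time: 0.55×1.7 + 0.55×0.8 + 0.28×7.9 = 3.587.
Rate = 3.593/(1 + 3.587) = 0.7833 J/s.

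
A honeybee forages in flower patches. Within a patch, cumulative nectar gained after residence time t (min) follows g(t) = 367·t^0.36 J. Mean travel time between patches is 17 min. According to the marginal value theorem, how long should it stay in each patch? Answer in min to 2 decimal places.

Optimal t* satisfies g'(t*) = g(t*)/(T + t*).
g'(t) = 0.36·367·t^-0.64. Setting 0.36·367·t^-0.64 = 367·t^0.36/(17+t) gives 0.36(17+t) = t, so 0.64·t = 0.36×17.
t* = 0.36×17/0.64 = 9.562 min.

9.56 min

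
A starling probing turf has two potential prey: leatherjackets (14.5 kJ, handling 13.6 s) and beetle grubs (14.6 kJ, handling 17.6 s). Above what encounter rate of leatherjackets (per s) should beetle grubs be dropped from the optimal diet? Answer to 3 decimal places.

Drop beetle grubs once their profitability E₂/h₂ falls below the rate achievable on leatherjackets alone: E₂/h₂ = λE₁/(1 + λh₁).
Solve for λ: λE₁h₂ = E₂(1 + λh₁) → λ(E₁h₂ − E₂h₁) = E₂ → λ = E₂/(E₁h₂ − E₂h₁).
λ = 14.6/(14.5×17.6 − 14.6×13.6) = 14.6/56.64 = 0.2578 per s.

0.258 per s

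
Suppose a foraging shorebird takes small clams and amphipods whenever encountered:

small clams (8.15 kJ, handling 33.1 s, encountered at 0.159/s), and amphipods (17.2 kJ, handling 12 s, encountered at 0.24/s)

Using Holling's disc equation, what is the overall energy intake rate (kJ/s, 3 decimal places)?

R = Σλ_iE_i / (1 + Σλ_ih_i)
Numerator: 0.159×8.15 + 0.24×17.2 = 5.424
Denominator: 1 + 0.159×33.1 + 0.24×12 = 9.143
R = 5.424/9.143 = 0.5932 kJ/s

0.593 kJ/s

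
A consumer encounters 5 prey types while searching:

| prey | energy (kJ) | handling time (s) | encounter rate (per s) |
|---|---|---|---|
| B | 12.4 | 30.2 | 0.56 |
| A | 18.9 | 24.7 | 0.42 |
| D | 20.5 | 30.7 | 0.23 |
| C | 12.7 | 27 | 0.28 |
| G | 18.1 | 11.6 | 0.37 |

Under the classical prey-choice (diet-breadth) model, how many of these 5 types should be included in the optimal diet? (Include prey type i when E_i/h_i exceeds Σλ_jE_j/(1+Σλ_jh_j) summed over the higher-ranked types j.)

E/h in descending order: G 1.56, A 0.765, D 0.668, C 0.47, B 0.411 kJ/s. The optimal diet is the largest prefix of this list for which every included type satisfies E_i/h_i > R on the types above it.
Rate on top 1: 1.265. A: 0.765 < 1.265 → exclude; stop.
Optimal diet: G — 1 of 5 types.

1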